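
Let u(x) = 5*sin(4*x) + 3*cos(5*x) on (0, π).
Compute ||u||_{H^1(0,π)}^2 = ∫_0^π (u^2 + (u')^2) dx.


||u||_{H^1(0,π)}^2 = -2080/3 + 659*π/2

u'(x) = -15*sin(5*x) + 20*cos(4*x).
Expand u² and (u')² and integrate term by term on (0, π), using: for integers n ≥ 1, ∫_0^π sin²(nx) dx = ∫_0^π cos²(nx) dx = π/2; for n ≠ n', ∫_0^π sin(nx)sin(n'x) dx = ∫_0^π cos(nx)cos(n'x) dx = 0; and by product-to-sum, ∫_0^π sin(nx)cos(n'x) dx = ½∫_0^π [sin((n+n')x) + sin((n−n')x)] dx, which is 0 when n+n' is even and 2n/(n²−n'²) when n+n' is odd (it need not vanish on (0, π)).
  u² squared terms: (3)²·∫cos(5x)² dx = 9·π/2 = 9*π/2;  (5)²·∫sin(4x)² dx = 25·π/2 = 25*π/2.
  u² cross terms: 2·(3)·(5)·∫cos(5x)·sin(4x) dx = 30·(-8/9) = -80/3.
  So ∫_0^π u² dx = 9*π/2 + 25*π/2 − 80/3 = -80/3 + 17*π.
  (u')² squared terms: (-15)²·∫sin(5x)² dx = 225·π/2 = 225*π/2;  (20)²·∫cos(4x)² dx = 400·π/2 = 200*π.
  (u')² cross terms: 2·(-15)·(20)·∫sin(5x)·cos(4x) dx = -600·(10/9) = -2000/3.
  So ∫_0^π (u')² dx = 225*π/2 + 200*π − 2000/3 = -2000/3 + 625*π/2.
||u||_{H^1}^2 = (-80/3 + 17*π) + (-2000/3 + 625*π/2) = -2080/3 + 659*π/2.


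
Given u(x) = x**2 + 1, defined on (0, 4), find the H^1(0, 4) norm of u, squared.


||u||_{H^1}^2 = 1684/5

The H^1 norm (squared) on an interval (0, L) is
  ||u||_{H^1}^2 = ∫_0^L u(x)^2 dx + ∫_0^L u'(x)^2 dx.
Compute u'(x) = 2*x.
Then u(x)^2 = x**4 + 2*x**2 + 1 and u'(x)^2 = 4*x**2.
Integrate each monomial from 0 to 4 using ∫_0^4 c·x^n dx = c·4^(n+1)/(n+1):
  ∫_0^4 u(x)^2 dx = ∫_0^4 (x^4 + 2*x^2 + 1) dx. Term by term:
    ∫_0^4 x^4 dx = 1024/5;  ∫_0^4 2*x^2 dx = 128/3;  ∫_0^4 1 dx = 4.
  Sum: 1024/5 + 128/3 + 4 = 3772/15.
  ∫_0^4 u'(x)^2 dx = ∫_0^4 (4*x^2) dx. Term by term:
    ∫_0^4 4*x^2 dx = 256/3.
Adding: ||u||_{H^1}^2 = 3772/15 + 256/3 = 1684/5.


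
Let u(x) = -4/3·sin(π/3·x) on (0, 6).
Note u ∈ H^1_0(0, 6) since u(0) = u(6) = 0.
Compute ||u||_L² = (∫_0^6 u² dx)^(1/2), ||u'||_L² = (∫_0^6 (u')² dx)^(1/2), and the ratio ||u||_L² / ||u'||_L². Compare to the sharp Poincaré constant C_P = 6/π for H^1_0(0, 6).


||u||_L² / ||u'||_L² = 3/π < C_P = 6/π.

u(x) = -4/3·sin(π/3·x), so u'(x) = -4*π*cos(π*x/3)/9.
Writing u(x) = A·sin(kπx/L) with A = -4/3 and k = 2, use ∫_0^L sin²(kπx/L) dx = L/2 and ∫_0^L cos²(kπx/L) dx = L/2.
u² = 16/9·sin²(π/3·x) and (u')² = 16*π^2/81·cos²(π/3·x), and each of sin², cos² integrates to L/2 = 3 over (0, 6).
∫_0^6 u² dx = 16/3, so ||u||_L² = 4*sqrt(3)/3.
∫_0^6 (u')² dx = 16*π^2/27, so ||u'||_L² = 4*sqrt(3)*π/9.
Ratio ||u||_L² / ||u'||_L² = 3/π.
Sharp Poincaré constant on H^1_0(0, 6) is C_P = L/π = 6/π, achieved by sin(π/6·x).
This is the k = 2 harmonic; the ratio L/(kπ) is strictly less than C_P = L/π, consistent with the sharp inequality ||u||_L² ≤ C_P ||u'||_L².


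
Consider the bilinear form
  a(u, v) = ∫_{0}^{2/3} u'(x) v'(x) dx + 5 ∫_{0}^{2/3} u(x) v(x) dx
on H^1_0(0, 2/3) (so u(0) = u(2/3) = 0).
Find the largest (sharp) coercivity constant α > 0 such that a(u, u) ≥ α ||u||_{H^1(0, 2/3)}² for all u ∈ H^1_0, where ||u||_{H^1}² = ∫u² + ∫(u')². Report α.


α = 1

Coercivity of a(·,·) on H^1_0(0, 2/3) means a(u, u) ≥ α ||u||_{H^1}² for every u ∈ H^1_0.
The interval has length L = 2/3, and Poincaré/coercivity depend only on L. Here a(u, u) = ∫(u')² + (5)·∫u².
Here c = 5 ≥ 1, so a(u,u) = ∫(u')² + c∫u² ≥ ∫(u')² + ∫u² = ||u||_{H^1}², i.e. α = 1 works. No larger α is possible: a(u,u) ≥ α||u||_{H^1}² means (1−α)∫(u')² ≥ (α−c)∫u², and for the modes u_n = sin(nπ(x−x₀)/L) (x₀ the left endpoint) one has ∫u_n²/∫(u_n')² = (L/(nπ))² → 0, so a(u_n,u_n)/||u_n||_{H^1}² → 1. Hence the optimal constant is α = 1.
Therefore α = 1.


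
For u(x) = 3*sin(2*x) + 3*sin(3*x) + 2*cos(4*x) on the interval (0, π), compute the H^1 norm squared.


||u||_{H^1(0,π)}^2 = -1224/7 + 203*π/2

u'(x) = -8*sin(4*x) + 6*cos(2*x) + 9*cos(3*x).
Expand u² and (u')² and integrate term by term on (0, π), using: for integers n ≥ 1, ∫_0^π sin²(nx) dx = ∫_0^π cos²(nx) dx = π/2; for n ≠ n', ∫_0^π sin(nx)sin(n'x) dx = ∫_0^π cos(nx)cos(n'x) dx = 0; and by product-to-sum, ∫_0^π sin(nx)cos(n'x) dx = ½∫_0^π [sin((n+n')x) + sin((n−n')x)] dx, which is 0 when n+n' is even and 2n/(n²−n'²) when n+n' is odd (it need not vanish on (0, π)).
  u² squared terms: (2)²·∫cos(4x)² dx = 4·π/2 = 2*π;  (3)²·∫sin(2x)² dx = 9·π/2 = 9*π/2;  (3)²·∫sin(3x)² dx = 9·π/2 = 9*π/2.
  u² cross terms: 2·(2)·(3)·∫cos(4x)·sin(2x) dx = 12·(0) = 0;  2·(2)·(3)·∫cos(4x)·sin(3x) dx = 12·(-6/7) = -72/7;  2·(3)·(3)·∫sin(2x)·sin(3x) dx = 18·(0) = 0.
  So ∫_0^π u² dx = 2*π + 9*π/2 + 9*π/2 + 0 − 72/7 + 0 = -72/7 + 11*π.
  (u')² squared terms: (-8)²·∫sin(4x)² dx = 64·π/2 = 32*π;  (6)²·∫cos(2x)² dx = 36·π/2 = 18*π;  (9)²·∫cos(3x)² dx = 81·π/2 = 81*π/2.
  (u')² cross terms: 2·(-8)·(6)·∫sin(4x)·cos(2x) dx = -96·(0) = 0;  2·(-8)·(9)·∫sin(4x)·cos(3x) dx = -144·(8/7) = -1152/7;  2·(6)·(9)·∫cos(2x)·cos(3x) dx = 108·(0) = 0.
  So ∫_0^π (u')² dx = 32*π + 18*π + 81*π/2 + 0 − 1152/7 + 0 = -1152/7 + 181*π/2.
||u||_{H^1}^2 = (-72/7 + 11*π) + (-1152/7 + 181*π/2) = -1224/7 + 203*π/2.


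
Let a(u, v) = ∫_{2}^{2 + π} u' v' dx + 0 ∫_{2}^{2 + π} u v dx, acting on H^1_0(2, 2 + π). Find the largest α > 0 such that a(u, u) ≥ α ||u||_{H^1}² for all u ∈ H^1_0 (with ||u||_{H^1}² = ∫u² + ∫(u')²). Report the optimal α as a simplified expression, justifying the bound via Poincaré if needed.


α = 1/2

Coercivity of a(·,·) on H^1_0(2, 2 + π) means a(u, u) ≥ α ||u||_{H^1}² for every u ∈ H^1_0.
The interval has length L = π, and Poincaré/coercivity depend only on L. Here a(u, u) = ∫(u')² + (0)·∫u².
Here c = 0, so a(u,u) = ∫(u')² alone. The condition a(u,u) ≥ α||u||_{H^1}² reads (1−α)∫(u')² ≥ (α−c)∫u². Any admissible α is ≤ 1 (rapidly oscillating u have ∫u²/∫(u')² → 0), and α = 1 would force 0 ≥ (1−c)∫u², impossible since c < 1; so 1−α > 0. By the sharp Poincaré inequality on H^1_0 of an interval of length L, ∫(u')² ≥ (π/L)²∫u² with equality for the first sine mode sin(π(x−x₀)/L) (x₀ the left endpoint), so the inequality holds for all u iff (1−α)(π/L)² ≥ α − c, i.e. α ≤ ((π/L)² + c)/((π/L)² + 1) = (1 + c(L/π)²)/(1 + (L/π)²). (Direct route, valid since c ≤ 0: Poincaré gives c∫u² ≥ c(L/π)²∫(u')², so a(u,u) ≥ (1 + c(L/π)²)∫(u')², while ||u||_{H^1}² ≤ (1 + (L/π)²)∫(u')²; dividing yields the same α.) With (π/L)² = 1 and c = 0, the largest admissible constant is α = ((π/L)² + c)/((π/L)² + 1).
Simplifying, α = 1/2.


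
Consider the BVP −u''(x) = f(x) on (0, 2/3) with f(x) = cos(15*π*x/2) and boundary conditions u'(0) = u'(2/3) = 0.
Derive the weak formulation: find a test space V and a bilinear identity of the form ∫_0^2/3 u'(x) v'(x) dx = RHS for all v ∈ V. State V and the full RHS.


V = H^1(0, 2/3) (no boundary constraint on v; u is determined up to an additive constant); weak form: ∫_0^2/3 u'v' dx = ∫_0^2/3 (cos(15*π*x/2)) v dx for all v ∈ V.

Multiply both sides by a test function v and integrate from 0 to 2/3:
  ∫_0^2/3 −u''(x) v(x) dx = ∫_0^2/3 f(x) v(x) dx.
Integrate the LHS by parts once:
  ∫_0^2/3 −u'' v dx = −[u'(x) v(x)]_0^2/3 + ∫_0^2/3 u'(x) v'(x) dx.
Thus ∫_0^2/3 u'(x) v'(x) dx = ∫_0^2/3 f(x) v(x) dx + [u'(x) v(x)]_0^2/3.
Choose V so that boundary terms are either known or forced to vanish.
u has homogeneous Neumann: u'(0) = u'(2/3) = 0. So [u' v]_0^2/3 = 0·v(2/3) − 0·v(0) = 0 for any v; take V = H^1(0, 2/3).
Weak formulation: find u (satisfying any essential BC) such that ∫_0^2/3 u'(x) v'(x) dx = ∫_0^2/3 f v dx for all v ∈ V (homogeneous Neumann, so boundary terms vanish).
Substituting f(x) = cos(15*π*x/2), the right-hand side is ∫_0^2/3 (cos(15*π*x/2)) v dx.
Compatibility check (pure Neumann): taking v ≡ 1 ∈ V gives 0 = ∫_0^2/3 f dx + (0) − (0), i.e. ∫_0^2/3 f dx must equal u'(0) − u'(2/3) = 0. Indeed ∫_0^2/3 (cos(15*π*x/2)) dx = 0, so the data are compatible. The solution is then unique only up to an additive constant (fix it e.g. by requiring ∫_0^2/3 u dx = 0).


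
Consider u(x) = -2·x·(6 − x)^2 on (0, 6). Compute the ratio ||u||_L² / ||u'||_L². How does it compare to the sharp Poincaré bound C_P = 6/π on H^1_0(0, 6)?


||u||_L² / ||u'||_L² = 3*sqrt(14)/7 < C_P = 6/π.

u(x) = -2·x·(6 − x)^2, so u'(x) = 6*(2 - x)*(x - 6).
u(x) = -2·x·(6 − x)^2 vanishes at x = 0 and x = 6, so u ∈ H^1_0(0, 6). Differentiate via the product rule and integrate the resulting polynomials term by term.
  ∫_0^6 u² dx = ∫_0^6 (4*x^6 - 96*x^5 + 864*x^4 - 3456*x^3 + 5184*x^2) dx. Term by term:
    ∫_0^6 4*x^6 dx = 1119744/7;  ∫_0^6 -96*x^5 dx = -746496;  ∫_0^6 864*x^4 dx = 6718464/5;
    ∫_0^6 -3456*x^3 dx = -1119744;  ∫_0^6 5184*x^2 dx = 373248.
  Sum: 1119744/7 − 746496 + 6718464/5 − 1119744 + 373248 = 373248/35.
  ∫_0^6 (u')² dx = ∫_0^6 (36*x^4 - 576*x^3 + 3168*x^2 - 6912*x + 5184) dx. Term by term:
    ∫_0^6 36*x^4 dx = 279936/5;  ∫_0^6 -576*x^3 dx = -186624;  ∫_0^6 3168*x^2 dx = 228096;
    ∫_0^6 -6912*x dx = -124416;  ∫_0^6 5184 dx = 31104.
  Sum: 279936/5 − 186624 + 228096 − 124416 + 31104 = 20736/5.
∫_0^6 u² dx = 373248/35, so ||u||_L² = 432*sqrt(70)/35.
∫_0^6 (u')² dx = 20736/5, so ||u'||_L² = 144*sqrt(5)/5.
Ratio ||u||_L² / ||u'||_L² = 3*sqrt(14)/7.
Sharp Poincaré constant on H^1_0(0, 6) is C_P = L/π = 6/π, achieved by sin(π/6·x).
A polynomial bump cannot attain the sharp Poincaré constant (only the first sine eigenfunction does), so the ratio is strictly less than C_P, consistent with ||u||_L² ≤ C_P ||u'||_L².


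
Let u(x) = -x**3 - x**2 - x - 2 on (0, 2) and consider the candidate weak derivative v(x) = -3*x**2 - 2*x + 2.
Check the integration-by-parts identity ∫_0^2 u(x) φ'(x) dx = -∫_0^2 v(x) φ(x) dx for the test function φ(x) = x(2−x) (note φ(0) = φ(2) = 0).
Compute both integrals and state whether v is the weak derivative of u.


LHS = 44/5, RHS = 24/5. No, v is not the weak derivative of u.

u(x) = -x**3 - x**2 - x - 2, classical derivative u'(x) = -3*x**2 - 2*x - 1.
φ(x) = x(2−x), so φ'(x) = 2 - 2*x.
Note φ(0) = φ(2) = 0, so the boundary term u·φ vanishes.
LHS = ∫_0^2 u(x) φ'(x) dx = ∫_0^2 (2*x^4 + 2*x - 4) dx. Term by term:
  ∫_0^2 2*x^4 dx = 64/5;  ∫_0^2 2*x dx = 4;  ∫_0^2 -4 dx = -8.
Sum: 64/5 + 4 − 8 = 44/5.
So LHS = 44/5.
∫_0^2 v(x) φ(x) dx = ∫_0^2 (3*x^4 - 4*x^3 - 6*x^2 + 4*x) dx. Term by term:
  ∫_0^2 3*x^4 dx = 96/5;  ∫_0^2 -4*x^3 dx = -16;  ∫_0^2 -6*x^2 dx = -16;
  ∫_0^2 4*x dx = 8.
Sum: 96/5 − 16 − 16 + 8 = -24/5.
So RHS = -∫_0^2 v(x) φ(x) dx = 24/5.
LHS − RHS = 4 ≠ 0, so the identity fails.
(For a valid weak derivative the identity must hold for EVERY test function, in particular this one. The failure shows v is NOT the weak derivative of u.)
Correct weak derivative would be u'(x) = -3*x**2 - 2*x - 1.


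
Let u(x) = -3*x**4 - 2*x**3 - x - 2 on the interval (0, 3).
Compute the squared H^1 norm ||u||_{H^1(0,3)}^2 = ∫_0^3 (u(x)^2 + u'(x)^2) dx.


||u||_{H^1}^2 = 6811989/70

The H^1 norm (squared) on an interval (0, L) is
  ||u||_{H^1}^2 = ∫_0^L u(x)^2 dx + ∫_0^L u'(x)^2 dx.
Compute u'(x) = -12*x**3 - 6*x**2 - 1.
Then u(x)^2 = 9*x**8 + 12*x**7 + 4*x**6 + 6*x**5 + 16*x**4 + 8*x**3 + x**2 + 4*x + 4 and u'(x)^2 = 144*x**6 + 144*x**5 + 36*x**4 + 24*x**3 + 12*x**2 + 1.
Integrate each monomial from 0 to 3 using ∫_0^3 c·x^n dx = c·3^(n+1)/(n+1):
  ∫_0^3 u(x)^2 dx = ∫_0^3 (9*x^8 + 12*x^7 + 4*x^6 + 6*x^5 + 16*x^4 + 8*x^3 + x^2 + 4*x + 4) dx. Term by term:
    ∫_0^3 9*x^8 dx = 19683;  ∫_0^3 12*x^7 dx = 19683/2;  ∫_0^3 4*x^6 dx = 8748/7;
    ∫_0^3 6*x^5 dx = 729;  ∫_0^3 16*x^4 dx = 3888/5;  ∫_0^3 8*x^3 dx = 162;
    ∫_0^3 x^2 dx = 9;  ∫_0^3 4*x dx = 18;  ∫_0^3 4 dx = 12.
  Sum: 19683 + 19683/2 + 8748/7 + 729 + 3888/5 + 162 + 9 + 18 + 12 = 2273727/70.
  ∫_0^3 u'(x)^2 dx = ∫_0^3 (144*x^6 + 144*x^5 + 36*x^4 + 24*x^3 + 12*x^2 + 1) dx. Term by term:
    ∫_0^3 144*x^6 dx = 314928/7;  ∫_0^3 144*x^5 dx = 17496;  ∫_0^3 36*x^4 dx = 8748/5;
    ∫_0^3 24*x^3 dx = 486;  ∫_0^3 12*x^2 dx = 108;  ∫_0^3 1 dx = 3.
  Sum: 314928/7 + 17496 + 8748/5 + 486 + 108 + 3 = 2269131/35.
Adding: ||u||_{H^1}^2 = 2273727/70 + 2269131/35 = 6811989/70.


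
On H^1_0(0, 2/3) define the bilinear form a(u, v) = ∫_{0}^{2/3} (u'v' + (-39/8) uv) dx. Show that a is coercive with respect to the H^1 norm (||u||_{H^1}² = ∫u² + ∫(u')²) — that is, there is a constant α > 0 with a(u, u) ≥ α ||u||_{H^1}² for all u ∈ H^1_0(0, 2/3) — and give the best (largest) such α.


α = 3*(-13 + 6*π^2)/(2*(4 + 9*π^2))

Coercivity of a(·,·) on H^1_0(0, 2/3) means a(u, u) ≥ α ||u||_{H^1}² for every u ∈ H^1_0.
The interval has length L = 2/3, and Poincaré/coercivity depend only on L. Here a(u, u) = ∫(u')² + (-39/8)·∫u².
Here c = -39/8 < 0 with |c| < (π/L)² = 9*π^2/4, so coercivity still holds. The condition a(u,u) ≥ α||u||_{H^1}² reads (1−α)∫(u')² ≥ (α−c)∫u². Any admissible α is ≤ 1 (rapidly oscillating u have ∫u²/∫(u')² → 0), and α = 1 would force 0 ≥ (1−c)∫u², impossible since c < 1; so 1−α > 0. By the sharp Poincaré inequality on H^1_0 of an interval of length L, ∫(u')² ≥ (π/L)²∫u² with equality for the first sine mode sin(π(x−x₀)/L) (x₀ the left endpoint), so the inequality holds for all u iff (1−α)(π/L)² ≥ α − c, i.e. α ≤ ((π/L)² + c)/((π/L)² + 1) = (1 + c(L/π)²)/(1 + (L/π)²). (Direct route, valid since c ≤ 0: Poincaré gives c∫u² ≥ c(L/π)²∫(u')², so a(u,u) ≥ (1 + c(L/π)²)∫(u')², while ||u||_{H^1}² ≤ (1 + (L/π)²)∫(u')²; dividing yields the same α.) With (π/L)² = 9*π^2/4 and c = -39/8, the largest admissible constant is α = ((π/L)² + c)/((π/L)² + 1).
Simplifying, α = 3*(-13 + 6*π^2)/(2*(4 + 9*π^2)).


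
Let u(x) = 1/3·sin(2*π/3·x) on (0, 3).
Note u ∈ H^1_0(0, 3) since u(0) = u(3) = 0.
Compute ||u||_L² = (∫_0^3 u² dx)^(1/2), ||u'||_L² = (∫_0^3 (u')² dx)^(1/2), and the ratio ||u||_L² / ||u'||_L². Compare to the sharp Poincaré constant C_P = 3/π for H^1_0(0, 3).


||u||_L² / ||u'||_L² = 3/(2*π) < C_P = 3/π.

u(x) = 1/3·sin(2*π/3·x), so u'(x) = 2*π*cos(2*π*x/3)/9.
Writing u(x) = A·sin(kπx/L) with A = 1/3 and k = 2, use ∫_0^L sin²(kπx/L) dx = L/2 and ∫_0^L cos²(kπx/L) dx = L/2.
u² = 1/9·sin²(2*π/3·x) and (u')² = 4*π^2/81·cos²(2*π/3·x), and each of sin², cos² integrates to L/2 = 3/2 over (0, 3).
∫_0^3 u² dx = 1/6, so ||u||_L² = sqrt(6)/6.
∫_0^3 (u')² dx = 2*π^2/27, so ||u'||_L² = sqrt(6)*π/9.
Ratio ||u||_L² / ||u'||_L² = 3/(2*π).
Sharp Poincaré constant on H^1_0(0, 3) is C_P = L/π = 3/π, achieved by sin(π/3·x).
This is the k = 2 harmonic; the ratio L/(kπ) is strictly less than C_P = L/π, consistent with the sharp inequality ||u||_L² ≤ C_P ||u'||_L².


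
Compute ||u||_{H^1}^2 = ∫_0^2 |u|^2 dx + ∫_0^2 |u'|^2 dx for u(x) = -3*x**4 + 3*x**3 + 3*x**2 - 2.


||u||_{H^1}^2 = 16792/35

The H^1 norm (squared) on an interval (0, L) is
  ||u||_{H^1}^2 = ∫_0^L u(x)^2 dx + ∫_0^L u'(x)^2 dx.
Compute u'(x) = -12*x**3 + 9*x**2 + 6*x.
Then u(x)^2 = 9*x**8 - 18*x**7 - 9*x**6 + 18*x**5 + 21*x**4 - 12*x**3 - 12*x**2 + 4 and u'(x)^2 = 144*x**6 - 216*x**5 - 63*x**4 + 108*x**3 + 36*x**2.
Integrate each monomial from 0 to 2 using ∫_0^2 c·x^n dx = c·2^(n+1)/(n+1):
  ∫_0^2 u(x)^2 dx = ∫_0^2 (9*x^8 - 18*x^7 - 9*x^6 + 18*x^5 + 21*x^4 - 12*x^3 - 12*x^2 + 4) dx. Term by term:
    ∫_0^2 9*x^8 dx = 512;  ∫_0^2 -18*x^7 dx = -576;  ∫_0^2 -9*x^6 dx = -1152/7;
    ∫_0^2 18*x^5 dx = 192;  ∫_0^2 21*x^4 dx = 672/5;  ∫_0^2 -12*x^3 dx = -48;
    ∫_0^2 -12*x^2 dx = -32;  ∫_0^2 4 dx = 8.
  Sum: 512 − 576 − 1152/7 + 192 + 672/5 − 48 − 32 + 8 = 904/35.
  ∫_0^2 u'(x)^2 dx = ∫_0^2 (144*x^6 - 216*x^5 - 63*x^4 + 108*x^3 + 36*x^2) dx. Term by term:
    ∫_0^2 144*x^6 dx = 18432/7;  ∫_0^2 -216*x^5 dx = -2304;  ∫_0^2 -63*x^4 dx = -2016/5;
    ∫_0^2 108*x^3 dx = 432;  ∫_0^2 36*x^2 dx = 96.
  Sum: 18432/7 − 2304 − 2016/5 + 432 + 96 = 15888/35.
Adding: ||u||_{H^1}^2 = 904/35 + 15888/35 = 16792/35.


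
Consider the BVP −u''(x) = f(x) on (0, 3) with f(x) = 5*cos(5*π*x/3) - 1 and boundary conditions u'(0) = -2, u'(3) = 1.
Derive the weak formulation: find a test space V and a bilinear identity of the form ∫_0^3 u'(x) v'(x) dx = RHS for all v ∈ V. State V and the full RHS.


V = H^1(0, 3) (v unrestricted at boundary; u is determined up to an additive constant); weak form: ∫_0^3 u'v' dx = ∫_0^3 (5*cos(5*π*x/3) - 1) v dx + v(3) + 2·v(0) for all v ∈ V.

Multiply both sides by a test function v and integrate from 0 to 3:
  ∫_0^3 −u''(x) v(x) dx = ∫_0^3 f(x) v(x) dx.
Integrate the LHS by parts once:
  ∫_0^3 −u'' v dx = −[u'(x) v(x)]_0^3 + ∫_0^3 u'(x) v'(x) dx.
Thus ∫_0^3 u'(x) v'(x) dx = ∫_0^3 f(x) v(x) dx + [u'(x) v(x)]_0^3.
Choose V so that boundary terms are either known or forced to vanish.
u has inhomogeneous Neumann u'(0) = -2, u'(3) = 1. [u' v]_0^3 = (1)·v(3) − (-2)·v(0) = v(3) + 2·v(0). Take V = H^1(0, 3); boundary term becomes part of RHS.
Weak formulation: find u (satisfying any essential BC) such that ∫_0^3 u'(x) v'(x) dx = ∫_0^3 f v dx + v(3) + 2·v(0) for all v ∈ V (Neumann data are natural BCs: they enter the RHS as boundary terms).
Substituting f(x) = 5*cos(5*π*x/3) - 1, the right-hand side is ∫_0^3 (5*cos(5*π*x/3) - 1) v dx + v(3) + 2·v(0).
Compatibility check (pure Neumann): taking v ≡ 1 ∈ V gives 0 = ∫_0^3 f dx + (1) − (-2), i.e. ∫_0^3 f dx must equal u'(0) − u'(3) = -3. Indeed ∫_0^3 (5*cos(5*π*x/3) - 1) dx = -3, so the data are compatible. The solution is then unique only up to an additive constant (fix it e.g. by requiring ∫_0^3 u dx = 0).


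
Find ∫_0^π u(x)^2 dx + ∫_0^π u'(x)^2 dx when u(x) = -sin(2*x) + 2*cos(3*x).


||u||_{H^1(0,π)}^2 = 32 + 45*π/2

u'(x) = -6*sin(3*x) - 2*cos(2*x).
Expand u² and (u')² and integrate term by term on (0, π), using: for integers n ≥ 1, ∫_0^π sin²(nx) dx = ∫_0^π cos²(nx) dx = π/2; for n ≠ n', ∫_0^π sin(nx)sin(n'x) dx = ∫_0^π cos(nx)cos(n'x) dx = 0; and by product-to-sum, ∫_0^π sin(nx)cos(n'x) dx = ½∫_0^π [sin((n+n')x) + sin((n−n')x)] dx, which is 0 when n+n' is even and 2n/(n²−n'²) when n+n' is odd (it need not vanish on (0, π)).
  u² squared terms: (-1)²·∫sin(2x)² dx = 1·π/2 = π/2;  (2)²·∫cos(3x)² dx = 4·π/2 = 2*π.
  u² cross terms: 2·(-1)·(2)·∫sin(2x)·cos(3x) dx = -4·(-4/5) = 16/5.
  So ∫_0^π u² dx = π/2 + 2*π + 16/5 = 16/5 + 5*π/2.
  (u')² squared terms: (-6)²·∫sin(3x)² dx = 36·π/2 = 18*π;  (-2)²·∫cos(2x)² dx = 4·π/2 = 2*π.
  (u')² cross terms: 2·(-6)·(-2)·∫sin(3x)·cos(2x) dx = 24·(6/5) = 144/5.
  So ∫_0^π (u')² dx = 18*π + 2*π + 144/5 = 144/5 + 20*π.
||u||_{H^1}^2 = (16/5 + 5*π/2) + (144/5 + 20*π) = 32 + 45*π/2.


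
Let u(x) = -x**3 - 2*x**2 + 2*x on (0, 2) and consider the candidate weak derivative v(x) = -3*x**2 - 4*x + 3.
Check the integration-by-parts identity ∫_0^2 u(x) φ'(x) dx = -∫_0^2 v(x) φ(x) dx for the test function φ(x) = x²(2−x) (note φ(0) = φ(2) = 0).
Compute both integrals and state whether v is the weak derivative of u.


LHS = 152/15, RHS = 44/5. No, v is not the weak derivative of u.

u(x) = -x**3 - 2*x**2 + 2*x, classical derivative u'(x) = -3*x**2 - 4*x + 2.
φ(x) = x²(2−x), so φ'(x) = x*(4 - 3*x).
Note φ(0) = φ(2) = 0, so the boundary term u·φ vanishes.
LHS = ∫_0^2 u(x) φ'(x) dx = ∫_0^2 (3*x^5 + 2*x^4 - 14*x^3 + 8*x^2) dx. Term by term:
  ∫_0^2 3*x^5 dx = 32;  ∫_0^2 2*x^4 dx = 64/5;  ∫_0^2 -14*x^3 dx = -56;
  ∫_0^2 8*x^2 dx = 64/3.
Sum: 32 + 64/5 − 56 + 64/3 = 152/15.
So LHS = 152/15.
∫_0^2 v(x) φ(x) dx = ∫_0^2 (3*x^5 - 2*x^4 - 11*x^3 + 6*x^2) dx. Term by term:
  ∫_0^2 3*x^5 dx = 32;  ∫_0^2 -2*x^4 dx = -64/5;  ∫_0^2 -11*x^3 dx = -44;
  ∫_0^2 6*x^2 dx = 16.
Sum: 32 − 64/5 − 44 + 16 = -44/5.
So RHS = -∫_0^2 v(x) φ(x) dx = 44/5.
LHS − RHS = 4/3 ≠ 0, so the identity fails.
(For a valid weak derivative the identity must hold for EVERY test function, in particular this one. The failure shows v is NOT the weak derivative of u.)
Correct weak derivative would be u'(x) = -3*x**2 - 4*x + 2.


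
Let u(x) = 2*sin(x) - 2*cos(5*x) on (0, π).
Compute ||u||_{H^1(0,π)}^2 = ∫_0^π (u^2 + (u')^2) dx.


||u||_{H^1(0,π)}^2 = 56*π

u'(x) = 10*sin(5*x) + 2*cos(x).
Expand u² and (u')² and integrate term by term on (0, π), using: for integers n ≥ 1, ∫_0^π sin²(nx) dx = ∫_0^π cos²(nx) dx = π/2; for n ≠ n', ∫_0^π sin(nx)sin(n'x) dx = ∫_0^π cos(nx)cos(n'x) dx = 0; and by product-to-sum, ∫_0^π sin(nx)cos(n'x) dx = ½∫_0^π [sin((n+n')x) + sin((n−n')x)] dx, which is 0 when n+n' is even and 2n/(n²−n'²) when n+n' is odd (it need not vanish on (0, π)).
  u² squared terms: (-2)²·∫cos(5x)² dx = 4·π/2 = 2*π;  (2)²·∫sin(x)² dx = 4·π/2 = 2*π.
  u² cross terms: 2·(-2)·(2)·∫cos(5x)·sin(x) dx = -8·(0) = 0.
  So ∫_0^π u² dx = 2*π + 2*π + 0 = 4*π.
  (u')² squared terms: (2)²·∫cos(x)² dx = 4·π/2 = 2*π;  (10)²·∫sin(5x)² dx = 100·π/2 = 50*π.
  (u')² cross terms: 2·(2)·(10)·∫cos(x)·sin(5x) dx = 40·(0) = 0.
  So ∫_0^π (u')² dx = 2*π + 50*π + 0 = 52*π.
||u||_{H^1}^2 = (4*π) + (52*π) = 56*π.


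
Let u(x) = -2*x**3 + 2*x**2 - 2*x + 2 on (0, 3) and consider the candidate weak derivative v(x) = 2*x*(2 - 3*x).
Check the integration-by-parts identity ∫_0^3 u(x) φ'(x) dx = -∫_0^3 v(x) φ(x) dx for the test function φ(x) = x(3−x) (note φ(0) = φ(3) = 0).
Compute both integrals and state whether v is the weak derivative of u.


LHS = 549/10, RHS = 459/10. No, v is not the weak derivative of u.

u(x) = -2*x**3 + 2*x**2 - 2*x + 2, classical derivative u'(x) = -6*x**2 + 4*x - 2.
φ(x) = x(3−x), so φ'(x) = 3 - 2*x.
Note φ(0) = φ(3) = 0, so the boundary term u·φ vanishes.
LHS = ∫_0^3 u(x) φ'(x) dx = ∫_0^3 (4*x^4 - 10*x^3 + 10*x^2 - 10*x + 6) dx. Term by term:
  ∫_0^3 4*x^4 dx = 972/5;  ∫_0^3 -10*x^3 dx = -405/2;  ∫_0^3 10*x^2 dx = 90;
  ∫_0^3 -10*x dx = -45;  ∫_0^3 6 dx = 18.
Sum: 972/5 − 405/2 + 90 − 45 + 18 = 549/10.
So LHS = 549/10.
∫_0^3 v(x) φ(x) dx = ∫_0^3 (6*x^4 - 22*x^3 + 12*x^2) dx. Term by term:
  ∫_0^3 6*x^4 dx = 1458/5;  ∫_0^3 -22*x^3 dx = -891/2;  ∫_0^3 12*x^2 dx = 108.
Sum: 1458/5 − 891/2 + 108 = -459/10.
So RHS = -∫_0^3 v(x) φ(x) dx = 459/10.
LHS − RHS = 9 ≠ 0, so the identity fails.
(For a valid weak derivative the identity must hold for EVERY test function, in particular this one. The failure shows v is NOT the weak derivative of u.)
Correct weak derivative would be u'(x) = -6*x**2 + 4*x - 2.


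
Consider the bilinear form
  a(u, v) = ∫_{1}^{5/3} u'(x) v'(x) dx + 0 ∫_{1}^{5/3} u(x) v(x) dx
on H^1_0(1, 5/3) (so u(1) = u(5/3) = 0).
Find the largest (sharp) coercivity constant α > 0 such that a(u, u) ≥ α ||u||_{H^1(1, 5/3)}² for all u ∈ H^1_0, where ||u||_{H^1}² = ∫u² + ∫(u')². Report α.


α = 9*π^2/(4 + 9*π^2)

Coercivity of a(·,·) on H^1_0(1, 5/3) means a(u, u) ≥ α ||u||_{H^1}² for every u ∈ H^1_0.
The interval has length L = 2/3, and Poincaré/coercivity depend only on L. Here a(u, u) = ∫(u')² + (0)·∫u².
Here c = 0, so a(u,u) = ∫(u')² alone. The condition a(u,u) ≥ α||u||_{H^1}² reads (1−α)∫(u')² ≥ (α−c)∫u². Any admissible α is ≤ 1 (rapidly oscillating u have ∫u²/∫(u')² → 0), and α = 1 would force 0 ≥ (1−c)∫u², impossible since c < 1; so 1−α > 0. By the sharp Poincaré inequality on H^1_0 of an interval of length L, ∫(u')² ≥ (π/L)²∫u² with equality for the first sine mode sin(π(x−x₀)/L) (x₀ the left endpoint), so the inequality holds for all u iff (1−α)(π/L)² ≥ α − c, i.e. α ≤ ((π/L)² + c)/((π/L)² + 1) = (1 + c(L/π)²)/(1 + (L/π)²). (Direct route, valid since c ≤ 0: Poincaré gives c∫u² ≥ c(L/π)²∫(u')², so a(u,u) ≥ (1 + c(L/π)²)∫(u')², while ||u||_{H^1}² ≤ (1 + (L/π)²)∫(u')²; dividing yields the same α.) With (π/L)² = 9*π^2/4 and c = 0, the largest admissible constant is α = ((π/L)² + c)/((π/L)² + 1).
Simplifying, α = 9*π^2/(4 + 9*π^2).


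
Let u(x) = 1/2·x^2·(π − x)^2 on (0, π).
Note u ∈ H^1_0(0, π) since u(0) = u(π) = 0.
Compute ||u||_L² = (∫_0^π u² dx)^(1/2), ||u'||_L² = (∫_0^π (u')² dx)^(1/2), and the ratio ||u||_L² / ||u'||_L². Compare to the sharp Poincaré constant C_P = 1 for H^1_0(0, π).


||u||_L² / ||u'||_L² = sqrt(3)*π/6 < C_P = 1.

u(x) = 1/2·x^2·(π − x)^2, so u'(x) = x*(x - π)*(2*x - π).
u(x) = 1/2·x^2·(π − x)^2 vanishes at x = 0 and x = π, so u ∈ H^1_0(0, π). Differentiate via the product rule and integrate the resulting polynomials term by term.
  ∫_0^π u² dx = ∫_0^π (x^8/4 - π*x^7 + 3*π^2*x^6/2 - π^3*x^5 + π^4*x^4/4) dx. Term by term:
    ∫_0^π x^8/4 dx = π^9/36;  ∫_0^π -π*x^7 dx = -π^9/8;  ∫_0^π 3*π^2*x^6/2 dx = 3*π^9/14;
    ∫_0^π -π^3*x^5 dx = -π^9/6;  ∫_0^π π^4*x^4/4 dx = π^9/20.
  Sum: π^9/36 − π^9/8 + 3*π^9/14 − π^9/6 + π^9/20 = π^9/2520.
  ∫_0^π (u')² dx = ∫_0^π (4*x^6 - 12*π*x^5 + 13*π^2*x^4 - 6*π^3*x^3 + π^4*x^2) dx. Term by term:
    ∫_0^π 4*x^6 dx = 4*π^7/7;  ∫_0^π -12*π*x^5 dx = -2*π^7;  ∫_0^π 13*π^2*x^4 dx = 13*π^7/5;
    ∫_0^π -6*π^3*x^3 dx = -3*π^7/2;  ∫_0^π π^4*x^2 dx = π^7/3.
  Sum: 4*π^7/7 − 2*π^7 + 13*π^7/5 − 3*π^7/2 + π^7/3 = π^7/210.
∫_0^π u² dx = π^9/2520, so ||u||_L² = sqrt(70)*π^(9/2)/420.
∫_0^π (u')² dx = π^7/210, so ||u'||_L² = sqrt(210)*π^(7/2)/210.
Ratio ||u||_L² / ||u'||_L² = sqrt(3)*π/6.
Sharp Poincaré constant on H^1_0(0, π) is C_P = L/π = 1, achieved by sin(x).
A polynomial bump cannot attain the sharp Poincaré constant (only the first sine eigenfunction does), so the ratio is strictly less than C_P, consistent with ||u||_L² ≤ C_P ||u'||_L².


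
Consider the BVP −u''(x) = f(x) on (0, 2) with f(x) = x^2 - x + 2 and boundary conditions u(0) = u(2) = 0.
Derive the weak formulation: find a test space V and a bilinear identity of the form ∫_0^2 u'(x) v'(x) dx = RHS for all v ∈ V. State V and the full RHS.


V = H^1_0(0, 2) (so v(0) = v(2) = 0); weak form: ∫_0^2 u'v' dx = ∫_0^2 (x^2 - x + 2) v dx for all v ∈ V.

Multiply both sides by a test function v and integrate from 0 to 2:
  ∫_0^2 −u''(x) v(x) dx = ∫_0^2 f(x) v(x) dx.
Integrate the LHS by parts once:
  ∫_0^2 −u'' v dx = −[u'(x) v(x)]_0^2 + ∫_0^2 u'(x) v'(x) dx.
Thus ∫_0^2 u'(x) v'(x) dx = ∫_0^2 f(x) v(x) dx + [u'(x) v(x)]_0^2.
Choose V so that boundary terms are either known or forced to vanish.
u is Dirichlet: u(0) = u(2) = 0. Let V = H^1_0(0, 2); then v(0) = v(2) = 0, and [u' v]_0^2 = 0.
Weak formulation: find u (satisfying any essential BC) such that ∫_0^2 u'(x) v'(x) dx = ∫_0^2 f v dx for all v ∈ V.
Substituting f(x) = x^2 - x + 2, the right-hand side is ∫_0^2 (x^2 - x + 2) v dx.


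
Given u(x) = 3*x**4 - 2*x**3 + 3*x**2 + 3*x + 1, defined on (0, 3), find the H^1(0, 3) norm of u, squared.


||u||_{H^1}^2 = 1906413/35

The H^1 norm (squared) on an interval (0, L) is
  ||u||_{H^1}^2 = ∫_0^L u(x)^2 dx + ∫_0^L u'(x)^2 dx.
Compute u'(x) = 12*x**3 - 6*x**2 + 6*x + 3.
Then u(x)^2 = 9*x**8 - 12*x**7 + 22*x**6 + 6*x**5 + 3*x**4 + 14*x**3 + 15*x**2 + 6*x + 1 and u'(x)^2 = 144*x**6 - 144*x**5 + 180*x**4 + 36*x + 9.
Integrate each monomial from 0 to 3 using ∫_0^3 c·x^n dx = c·3^(n+1)/(n+1):
  ∫_0^3 u(x)^2 dx = ∫_0^3 (9*x^8 - 12*x^7 + 22*x^6 + 6*x^5 + 3*x^4 + 14*x^3 + 15*x^2 + 6*x + 1) dx. Term by term:
    ∫_0^3 9*x^8 dx = 19683;  ∫_0^3 -12*x^7 dx = -19683/2;  ∫_0^3 22*x^6 dx = 48114/7;
    ∫_0^3 6*x^5 dx = 729;  ∫_0^3 3*x^4 dx = 729/5;  ∫_0^3 14*x^3 dx = 567/2;
    ∫_0^3 15*x^2 dx = 135;  ∫_0^3 6*x dx = 27;  ∫_0^3 1 dx = 3.
  Sum: 19683 − 19683/2 + 48114/7 + 729 + 729/5 + 567/2 + 135 + 27 + 3 = 631338/35.
  ∫_0^3 u'(x)^2 dx = ∫_0^3 (144*x^6 - 144*x^5 + 180*x^4 + 36*x + 9) dx. Term by term:
    ∫_0^3 144*x^6 dx = 314928/7;  ∫_0^3 -144*x^5 dx = -17496;  ∫_0^3 180*x^4 dx = 8748;
    ∫_0^3 36*x dx = 162;  ∫_0^3 9 dx = 27.
  Sum: 314928/7 − 17496 + 8748 + 162 + 27 = 255015/7.
Adding: ||u||_{H^1}^2 = 631338/35 + 255015/7 = 1906413/35.


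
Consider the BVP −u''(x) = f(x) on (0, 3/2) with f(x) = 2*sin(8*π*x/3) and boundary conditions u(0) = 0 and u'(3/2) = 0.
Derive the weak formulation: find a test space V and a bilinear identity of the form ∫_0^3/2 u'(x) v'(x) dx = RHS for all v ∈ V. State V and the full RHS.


V = {v ∈ H^1(0, 3/2) : v(0) = 0} (test functions vanish at x = 0 where u is specified); weak form: ∫_0^3/2 u'v' dx = ∫_0^3/2 (2*sin(8*π*x/3)) v dx for all v ∈ V.

Multiply both sides by a test function v and integrate from 0 to 3/2:
  ∫_0^3/2 −u''(x) v(x) dx = ∫_0^3/2 f(x) v(x) dx.
Integrate the LHS by parts once:
  ∫_0^3/2 −u'' v dx = −[u'(x) v(x)]_0^3/2 + ∫_0^3/2 u'(x) v'(x) dx.
Thus ∫_0^3/2 u'(x) v'(x) dx = ∫_0^3/2 f(x) v(x) dx + [u'(x) v(x)]_0^3/2.
Choose V so that boundary terms are either known or forced to vanish.
Mixed BC: u(0) = 0 (Dirichlet) and u'(3/2) = 0 (Neumann). Define V = {v ∈ H^1(0, 3/2) : v(0) = 0}. Then [u' v]_0^3/2 = u'(3/2)·v(3/2) − u'(0)·0 = 0.
Weak formulation: find u (satisfying any essential BC) such that ∫_0^3/2 u'(x) v'(x) dx = ∫_0^3/2 f v dx for all v ∈ V (Dirichlet at 0 absorbed into V; the Neumann datum at x = 3/2 is zero, so no boundary term remains).
Substituting f(x) = 2*sin(8*π*x/3), the right-hand side is ∫_0^3/2 (2*sin(8*π*x/3)) v dx.


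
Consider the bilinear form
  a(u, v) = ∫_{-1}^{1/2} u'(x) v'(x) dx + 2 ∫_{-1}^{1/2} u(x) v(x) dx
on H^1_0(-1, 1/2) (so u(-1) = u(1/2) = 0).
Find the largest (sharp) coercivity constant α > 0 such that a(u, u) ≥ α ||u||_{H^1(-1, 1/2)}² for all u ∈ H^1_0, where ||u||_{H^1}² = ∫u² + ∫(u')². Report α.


α = 1

Coercivity of a(·,·) on H^1_0(-1, 1/2) means a(u, u) ≥ α ||u||_{H^1}² for every u ∈ H^1_0.
The interval has length L = 3/2, and Poincaré/coercivity depend only on L. Here a(u, u) = ∫(u')² + (2)·∫u².
Here c = 2 ≥ 1, so a(u,u) = ∫(u')² + c∫u² ≥ ∫(u')² + ∫u² = ||u||_{H^1}², i.e. α = 1 works. No larger α is possible: a(u,u) ≥ α||u||_{H^1}² means (1−α)∫(u')² ≥ (α−c)∫u², and for the modes u_n = sin(nπ(x−x₀)/L) (x₀ the left endpoint) one has ∫u_n²/∫(u_n')² = (L/(nπ))² → 0, so a(u_n,u_n)/||u_n||_{H^1}² → 1. Hence the optimal constant is α = 1.
Therefore α = 1.


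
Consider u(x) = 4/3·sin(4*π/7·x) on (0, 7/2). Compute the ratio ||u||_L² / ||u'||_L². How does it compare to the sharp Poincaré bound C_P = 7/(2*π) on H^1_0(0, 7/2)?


||u||_L² / ||u'||_L² = 7/(4*π) < C_P = 7/(2*π).

u(x) = 4/3·sin(4*π/7·x), so u'(x) = 16*π*cos(4*π*x/7)/21.
Writing u(x) = A·sin(kπx/L) with A = 4/3 and k = 2, use ∫_0^L sin²(kπx/L) dx = L/2 and ∫_0^L cos²(kπx/L) dx = L/2.
u² = 16/9·sin²(4*π/7·x) and (u')² = 256*π^2/441·cos²(4*π/7·x), and each of sin², cos² integrates to L/2 = 7/4 over (0, 7/2).
∫_0^7/2 u² dx = 28/9, so ||u||_L² = 2*sqrt(7)/3.
∫_0^7/2 (u')² dx = 64*π^2/63, so ||u'||_L² = 8*sqrt(7)*π/21.
Ratio ||u||_L² / ||u'||_L² = 7/(4*π).
Sharp Poincaré constant on H^1_0(0, 7/2) is C_P = L/π = 7/(2*π), achieved by sin(2*π/7·x).
This is the k = 2 harmonic; the ratio L/(kπ) is strictly less than C_P = L/π, consistent with the sharp inequality ||u||_L² ≤ C_P ||u'||_L².


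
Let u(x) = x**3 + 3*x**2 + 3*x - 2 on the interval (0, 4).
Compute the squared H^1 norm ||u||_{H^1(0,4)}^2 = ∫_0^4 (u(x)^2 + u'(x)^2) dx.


||u||_{H^1}^2 = 555932/35

The H^1 norm (squared) on an interval (0, L) is
  ||u||_{H^1}^2 = ∫_0^L u(x)^2 dx + ∫_0^L u'(x)^2 dx.
Compute u'(x) = 3*x**2 + 6*x + 3.
Then u(x)^2 = x**6 + 6*x**5 + 15*x**4 + 14*x**3 - 3*x**2 - 12*x + 4 and u'(x)^2 = 9*x**4 + 36*x**3 + 54*x**2 + 36*x + 9.
Integrate each monomial from 0 to 4 using ∫_0^4 c·x^n dx = c·4^(n+1)/(n+1):
  ∫_0^4 u(x)^2 dx = ∫_0^4 (x^6 + 6*x^5 + 15*x^4 + 14*x^3 - 3*x^2 - 12*x + 4) dx. Term by term:
    ∫_0^4 x^6 dx = 16384/7;  ∫_0^4 6*x^5 dx = 4096;  ∫_0^4 15*x^4 dx = 3072;
    ∫_0^4 14*x^3 dx = 896;  ∫_0^4 -3*x^2 dx = -64;  ∫_0^4 -12*x dx = -96;
    ∫_0^4 4 dx = 16.
  Sum: 16384/7 + 4096 + 3072 + 896 − 64 − 96 + 16 = 71824/7.
  ∫_0^4 u'(x)^2 dx = ∫_0^4 (9*x^4 + 36*x^3 + 54*x^2 + 36*x + 9) dx. Term by term:
    ∫_0^4 9*x^4 dx = 9216/5;  ∫_0^4 36*x^3 dx = 2304;  ∫_0^4 54*x^2 dx = 1152;
    ∫_0^4 36*x dx = 288;  ∫_0^4 9 dx = 36.
  Sum: 9216/5 + 2304 + 1152 + 288 + 36 = 28116/5.
Adding: ||u||_{H^1}^2 = 71824/7 + 28116/5 = 555932/35.


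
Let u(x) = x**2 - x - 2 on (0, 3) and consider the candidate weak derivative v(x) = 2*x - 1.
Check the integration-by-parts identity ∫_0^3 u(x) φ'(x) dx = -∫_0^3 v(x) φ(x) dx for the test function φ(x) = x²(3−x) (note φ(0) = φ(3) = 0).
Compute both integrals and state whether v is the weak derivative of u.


LHS = -351/20, RHS = -351/20. Yes, v = u' weakly.

u(x) = x**2 - x - 2, classical derivative u'(x) = 2*x - 1.
φ(x) = x²(3−x), so φ'(x) = 3*x*(2 - x).
Note φ(0) = φ(3) = 0, so the boundary term u·φ vanishes.
LHS = ∫_0^3 u(x) φ'(x) dx = ∫_0^3 (-3*x^4 + 9*x^3 - 12*x) dx. Term by term:
  ∫_0^3 -3*x^4 dx = -729/5;  ∫_0^3 9*x^3 dx = 729/4;  ∫_0^3 -12*x dx = -54.
Sum: -729/5 + 729/4 − 54 = -351/20.
So LHS = -351/20.
∫_0^3 v(x) φ(x) dx = ∫_0^3 (-2*x^4 + 7*x^3 - 3*x^2) dx. Term by term:
  ∫_0^3 -2*x^4 dx = -486/5;  ∫_0^3 7*x^3 dx = 567/4;  ∫_0^3 -3*x^2 dx = -27.
Sum: -486/5 + 567/4 − 27 = 351/20.
So RHS = -∫_0^3 v(x) φ(x) dx = -351/20.
LHS = RHS, so the identity holds for this test φ.
Moreover u is smooth here and v(x) = u'(x) = 2*x - 1 pointwise, so the identity holds for every test function. Hence v is the weak derivative of u.


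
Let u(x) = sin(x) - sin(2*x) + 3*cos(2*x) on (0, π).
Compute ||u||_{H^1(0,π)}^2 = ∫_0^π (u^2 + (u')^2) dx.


||u||_{H^1(0,π)}^2 = -20 + 26*π

u'(x) = -6*sin(2*x) + cos(x) - 2*cos(2*x).
Expand u² and (u')² and integrate term by term on (0, π), using: for integers n ≥ 1, ∫_0^π sin²(nx) dx = ∫_0^π cos²(nx) dx = π/2; for n ≠ n', ∫_0^π sin(nx)sin(n'x) dx = ∫_0^π cos(nx)cos(n'x) dx = 0; and by product-to-sum, ∫_0^π sin(nx)cos(n'x) dx = ½∫_0^π [sin((n+n')x) + sin((n−n')x)] dx, which is 0 when n+n' is even and 2n/(n²−n'²) when n+n' is odd (it need not vanish on (0, π)).
  u² squared terms: (-1)²·∫sin(2x)² dx = 1·π/2 = π/2;  (3)²·∫cos(2x)² dx = 9·π/2 = 9*π/2;  (1)²·∫sin(x)² dx = 1·π/2 = π/2.
  u² cross terms: 2·(-1)·(3)·∫sin(2x)·cos(2x) dx = -6·(0) = 0;  2·(-1)·(1)·∫sin(2x)·sin(x) dx = -2·(0) = 0;  2·(3)·(1)·∫cos(2x)·sin(x) dx = 6·(-2/3) = -4.
  So ∫_0^π u² dx = π/2 + 9*π/2 + π/2 + 0 + 0 − 4 = -4 + 11*π/2.
  (u')² squared terms: (-6)²·∫sin(2x)² dx = 36·π/2 = 18*π;  (-2)²·∫cos(2x)² dx = 4·π/2 = 2*π;  (1)²·∫cos(x)² dx = 1·π/2 = π/2.
  (u')² cross terms: 2·(-6)·(-2)·∫sin(2x)·cos(2x) dx = 24·(0) = 0;  2·(-6)·(1)·∫sin(2x)·cos(x) dx = -12·(4/3) = -16;  2·(-2)·(1)·∫cos(2x)·cos(x) dx = -4·(0) = 0.
  So ∫_0^π (u')² dx = 18*π + 2*π + π/2 + 0 − 16 + 0 = -16 + 41*π/2.
||u||_{H^1}^2 = (-4 + 11*π/2) + (-16 + 41*π/2) = -20 + 26*π.


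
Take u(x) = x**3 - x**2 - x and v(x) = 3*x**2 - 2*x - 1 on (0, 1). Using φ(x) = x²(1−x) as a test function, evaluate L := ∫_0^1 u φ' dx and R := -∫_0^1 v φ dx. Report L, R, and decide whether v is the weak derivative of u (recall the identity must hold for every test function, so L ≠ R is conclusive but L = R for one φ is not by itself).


LHS = 1/12, RHS = 1/12. Yes, v = u' weakly.

u(x) = x**3 - x**2 - x, classical derivative u'(x) = 3*x**2 - 2*x - 1.
φ(x) = x²(1−x), so φ'(x) = x*(2 - 3*x).
Note φ(0) = φ(1) = 0, so the boundary term u·φ vanishes.
LHS = ∫_0^1 u(x) φ'(x) dx = ∫_0^1 (-3*x^5 + 5*x^4 + x^3 - 2*x^2) dx. Term by term:
  ∫_0^1 -3*x^5 dx = -1/2;  ∫_0^1 5*x^4 dx = 1;  ∫_0^1 x^3 dx = 1/4;
  ∫_0^1 -2*x^2 dx = -2/3.
Sum: -1/2 + 1 + 1/4 − 2/3 = 1/12.
So LHS = 1/12.
∫_0^1 v(x) φ(x) dx = ∫_0^1 (-3*x^5 + 5*x^4 - x^3 - x^2) dx. Term by term:
  ∫_0^1 -3*x^5 dx = -1/2;  ∫_0^1 5*x^4 dx = 1;  ∫_0^1 -x^3 dx = -1/4;
  ∫_0^1 -x^2 dx = -1/3.
Sum: -1/2 + 1 − 1/4 − 1/3 = -1/12.
So RHS = -∫_0^1 v(x) φ(x) dx = 1/12.
LHS = RHS, so the identity holds for this test φ.
Moreover u is smooth here and v(x) = u'(x) = 3*x**2 - 2*x - 1 pointwise, so the identity holds for every test function. Hence v is the weak derivative of u.


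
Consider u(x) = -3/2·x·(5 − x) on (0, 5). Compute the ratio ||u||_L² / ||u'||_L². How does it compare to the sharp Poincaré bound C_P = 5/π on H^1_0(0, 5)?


||u||_L² / ||u'||_L² = sqrt(10)/2 < C_P = 5/π.

u(x) = -3/2·x·(5 − x), so u'(x) = 3*x - 15/2.
u(x) = -3/2·x·(5 − x) vanishes at x = 0 and x = 5, so u ∈ H^1_0(0, 5). Differentiate via the product rule and integrate the resulting polynomials term by term.
  ∫_0^5 u² dx = ∫_0^5 (9*x^4/4 - 45*x^3/2 + 225*x^2/4) dx. Term by term:
    ∫_0^5 9*x^4/4 dx = 5625/4;  ∫_0^5 -45*x^3/2 dx = -28125/8;  ∫_0^5 225*x^2/4 dx = 9375/4.
  Sum: 5625/4 − 28125/8 + 9375/4 = 1875/8.
  ∫_0^5 (u')² dx = ∫_0^5 (9*x^2 - 45*x + 225/4) dx. Term by term:
    ∫_0^5 9*x^2 dx = 375;  ∫_0^5 -45*x dx = -1125/2;  ∫_0^5 225/4 dx = 1125/4.
  Sum: 375 − 1125/2 + 1125/4 = 375/4.
∫_0^5 u² dx = 1875/8, so ||u||_L² = 25*sqrt(6)/4.
∫_0^5 (u')² dx = 375/4, so ||u'||_L² = 5*sqrt(15)/2.
Ratio ||u||_L² / ||u'||_L² = sqrt(10)/2.
Sharp Poincaré constant on H^1_0(0, 5) is C_P = L/π = 5/π, achieved by sin(π/5·x).
A polynomial bump cannot attain the sharp Poincaré constant (only the first sine eigenfunction does), so the ratio is strictly less than C_P, consistent with ||u||_L² ≤ C_P ||u'||_L².


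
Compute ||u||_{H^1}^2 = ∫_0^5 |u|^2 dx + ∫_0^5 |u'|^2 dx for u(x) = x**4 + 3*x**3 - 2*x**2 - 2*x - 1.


||u||_{H^1}^2 = 32432525/36

The H^1 norm (squared) on an interval (0, L) is
  ||u||_{H^1}^2 = ∫_0^L u(x)^2 dx + ∫_0^L u'(x)^2 dx.
Compute u'(x) = 4*x**3 + 9*x**2 - 4*x - 2.
Then u(x)^2 = x**8 + 6*x**7 + 5*x**6 - 16*x**5 - 10*x**4 + 2*x**3 + 8*x**2 + 4*x + 1 and u'(x)^2 = 16*x**6 + 72*x**5 + 49*x**4 - 88*x**3 - 20*x**2 + 16*x + 4.
Integrate each monomial from 0 to 5 using ∫_0^5 c·x^n dx = c·5^(n+1)/(n+1):
  ∫_0^5 u(x)^2 dx = ∫_0^5 (x^8 + 6*x^7 + 5*x^6 - 16*x^5 - 10*x^4 + 2*x^3 + 8*x^2 + 4*x + 1) dx. Term by term:
    ∫_0^5 x^8 dx = 1953125/9;  ∫_0^5 6*x^7 dx = 1171875/4;  ∫_0^5 5*x^6 dx = 390625/7;
    ∫_0^5 -16*x^5 dx = -125000/3;  ∫_0^5 -10*x^4 dx = -6250;  ∫_0^5 2*x^3 dx = 625/2;
    ∫_0^5 8*x^2 dx = 1000/3;  ∫_0^5 4*x dx = 50;  ∫_0^5 1 dx = 5.
  Sum: 1953125/9 + 1171875/4 + 390625/7 − 125000/3 − 6250 + 625/2 + 1000/3 + 50 + 5 = 130679735/252.
  ∫_0^5 u'(x)^2 dx = ∫_0^5 (16*x^6 + 72*x^5 + 49*x^4 - 88*x^3 - 20*x^2 + 16*x + 4) dx. Term by term:
    ∫_0^5 16*x^6 dx = 1250000/7;  ∫_0^5 72*x^5 dx = 187500;  ∫_0^5 49*x^4 dx = 30625;
    ∫_0^5 -88*x^3 dx = -13750;  ∫_0^5 -20*x^2 dx = -2500/3;  ∫_0^5 16*x dx = 200;
    ∫_0^5 4 dx = 20.
  Sum: 1250000/7 + 187500 + 30625 − 13750 − 2500/3 + 200 + 20 = 8028995/21.
Adding: ||u||_{H^1}^2 = 130679735/252 + 8028995/21 = 32432525/36.


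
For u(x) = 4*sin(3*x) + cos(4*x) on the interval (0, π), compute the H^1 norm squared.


||u||_{H^1(0,π)}^2 = -816/7 + 177*π/2

u'(x) = -4*sin(4*x) + 12*cos(3*x).
Expand u² and (u')² and integrate term by term on (0, π), using: for integers n ≥ 1, ∫_0^π sin²(nx) dx = ∫_0^π cos²(nx) dx = π/2; for n ≠ n', ∫_0^π sin(nx)sin(n'x) dx = ∫_0^π cos(nx)cos(n'x) dx = 0; and by product-to-sum, ∫_0^π sin(nx)cos(n'x) dx = ½∫_0^π [sin((n+n')x) + sin((n−n')x)] dx, which is 0 when n+n' is even and 2n/(n²−n'²) when n+n' is odd (it need not vanish on (0, π)).
  u² squared terms: (4)²·∫sin(3x)² dx = 16·π/2 = 8*π;  (1)²·∫cos(4x)² dx = 1·π/2 = π/2.
  u² cross terms: 2·(4)·(1)·∫sin(3x)·cos(4x) dx = 8·(-6/7) = -48/7.
  So ∫_0^π u² dx = 8*π + π/2 − 48/7 = -48/7 + 17*π/2.
  (u')² squared terms: (-4)²·∫sin(4x)² dx = 16·π/2 = 8*π;  (12)²·∫cos(3x)² dx = 144·π/2 = 72*π.
  (u')² cross terms: 2·(-4)·(12)·∫sin(4x)·cos(3x) dx = -96·(8/7) = -768/7.
  So ∫_0^π (u')² dx = 8*π + 72*π − 768/7 = -768/7 + 80*π.
||u||_{H^1}^2 = (-48/7 + 17*π/2) + (-768/7 + 80*π) = -816/7 + 177*π/2.
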